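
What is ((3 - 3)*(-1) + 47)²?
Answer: 2209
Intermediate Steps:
((3 - 3)*(-1) + 47)² = (0*(-1) + 47)² = (0 + 47)² = 47² = 2209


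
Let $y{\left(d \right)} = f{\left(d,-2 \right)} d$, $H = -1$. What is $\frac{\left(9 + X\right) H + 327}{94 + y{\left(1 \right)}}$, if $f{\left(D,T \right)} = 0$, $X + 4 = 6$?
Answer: $\frac{158}{47} \approx 3.3617$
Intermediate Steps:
$X = 2$ ($X = -4 + 6 = 2$)
$y{\left(d \right)} = 0$ ($y{\left(d \right)} = 0 d = 0$)
$\frac{\left(9 + X\right) H + 327}{94 + y{\left(1 \right)}} = \frac{\left(9 + 2\right) \left(-1\right) + 327}{94 + 0} = \frac{11 \left(-1\right) + 327}{94} = \left(-11 + 327\right) \frac{1}{94} = 316 \cdot \frac{1}{94} = \frac{158}{47}$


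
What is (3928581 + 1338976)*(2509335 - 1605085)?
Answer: 4763188417250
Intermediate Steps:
(3928581 + 1338976)*(2509335 - 1605085) = 5267557*904250 = 4763188417250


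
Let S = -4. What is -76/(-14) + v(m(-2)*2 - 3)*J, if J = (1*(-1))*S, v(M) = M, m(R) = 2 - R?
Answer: 178/7 ≈ 25.429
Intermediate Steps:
J = 4 (J = (1*(-1))*(-4) = -1*(-4) = 4)
-76/(-14) + v(m(-2)*2 - 3)*J = -76/(-14) + ((2 - 1*(-2))*2 - 3)*4 = -76*(-1/14) + ((2 + 2)*2 - 3)*4 = 38/7 + (4*2 - 3)*4 = 38/7 + (8 - 3)*4 = 38/7 + 5*4 = 38/7 + 20 = 178/7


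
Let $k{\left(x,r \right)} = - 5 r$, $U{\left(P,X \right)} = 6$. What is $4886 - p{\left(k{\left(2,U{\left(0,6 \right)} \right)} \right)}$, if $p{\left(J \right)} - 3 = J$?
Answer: $4913$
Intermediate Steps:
$p{\left(J \right)} = 3 + J$
$4886 - p{\left(k{\left(2,U{\left(0,6 \right)} \right)} \right)} = 4886 - \left(3 - 30\right) = 4886 - -27 = 4886 + 27 = 4913$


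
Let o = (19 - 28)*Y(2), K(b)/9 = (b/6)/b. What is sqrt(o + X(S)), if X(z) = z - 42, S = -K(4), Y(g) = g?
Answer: I*sqrt(246)/2 ≈ 7.8422*I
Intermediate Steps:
K(b) = 3/2 (K(b) = 9*((b/6)/b) = 9*(1/6) = 3/2)
S = -3/2 (S = -1*3/2 = -3/2 ≈ -1.5000)
o = -18 (o = (19 - 28)*2 = -9*2 = -18)
X(z) = -42 + z
sqrt(o + X(S)) = sqrt(-18 + (-42 - 3/2)) = sqrt(-18 - 87/2) = sqrt(-123/2) = I*sqrt(246)/2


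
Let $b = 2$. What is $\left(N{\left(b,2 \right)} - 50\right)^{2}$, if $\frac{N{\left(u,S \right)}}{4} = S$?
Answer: $1764$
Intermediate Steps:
$N{\left(u,S \right)} = 4 S$
$\left(N{\left(b,2 \right)} - 50\right)^{2} = \left(4 \cdot 2 - 50\right)^{2} = \left(8 - 50\right)^{2} = \left(-42\right)^{2} = 1764$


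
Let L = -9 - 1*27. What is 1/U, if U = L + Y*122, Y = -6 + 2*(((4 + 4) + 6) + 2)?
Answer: 1/3136 ≈ 0.00031888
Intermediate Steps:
Y = 26 (Y = -6 + 2*((8 + 6) + 2) = -6 + 2*(14 + 2) = -6 + 2*16 = -6 + 32 = 26)
L = -36 (L = -9 - 27 = -36)
U = 3136 (U = -36 + 26*122 = -36 + 3172 = 3136)
1/U = 1/3136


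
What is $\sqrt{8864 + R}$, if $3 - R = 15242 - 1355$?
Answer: $2 i \sqrt{1255} \approx 70.852 i$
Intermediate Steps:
$R = -13884$ ($R = 3 - \left(15242 - 1355\right) = 3 - 13887 = -13884$)
$\sqrt{8864 + R} = \sqrt{8864 - 13884} = \sqrt{-5020} = 2 i \sqrt{1255}$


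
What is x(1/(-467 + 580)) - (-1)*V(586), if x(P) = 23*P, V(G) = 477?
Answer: 53924/113 ≈ 477.20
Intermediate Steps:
x(1/(-467 + 580)) - (-1)*V(586) = 23/(-467 + 580) - (-1)*477 = 23/113 - 1*(-477) = 23*(1/113) + 477 = 23/113 + 477 = 53924/113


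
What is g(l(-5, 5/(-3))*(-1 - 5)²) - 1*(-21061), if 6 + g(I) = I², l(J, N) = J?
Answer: 53455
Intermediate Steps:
g(I) = -6 + I²
g(l(-5, 5/(-3))*(-1 - 5)²) - 1*(-21061) = (-6 + (-5*(-1 - 5)²)²) - 1*(-21061) = (-6 + (-5*(-6)²)²) + 21061 = (-6 + (-5*36)²) + 21061 = (-6 + (-180)²) + 21061 = (-6 + 32400) + 21061 = 32394 + 21061 = 53455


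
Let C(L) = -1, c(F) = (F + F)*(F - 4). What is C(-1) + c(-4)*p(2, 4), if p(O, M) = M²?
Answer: 1023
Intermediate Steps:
c(F) = 2*F*(-4 + F) (c(F) = (2*F)*(-4 + F) = 2*F*(-4 + F))
C(-1) + c(-4)*p(2, 4) = -1 + (2*(-4)*(-4 - 4))*4² = -1 + (2*(-4)*(-8))*16 = -1 + 64*16 = -1 + 1024 = 1023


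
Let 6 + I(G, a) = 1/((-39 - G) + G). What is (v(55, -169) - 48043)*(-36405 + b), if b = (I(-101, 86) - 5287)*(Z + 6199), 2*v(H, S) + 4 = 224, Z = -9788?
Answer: -35444071086101/39 ≈ -9.0882e+11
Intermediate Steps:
v(H, S) = 110 (v(H, S) = -2 + (1/2)*224 = -2 + 112 = 110)
I(G, a) = -235/39 (I(G, a) = -6 + 1/((-39 - G) + G) = -6 + 1/(-39) = -6 - 1/39 = -235/39)
b = 740870092/39 (b = (-235/39 - 5287)*(-9788 + 6199) = -206428/39*(-3589) = 740870092/39 ≈ 1.8997e+7)
(v(55, -169) - 48043)*(-36405 + b) = (110 - 48043)*(-36405 + 740870092/39) = -47933*739450297/39 = -35444071086101/39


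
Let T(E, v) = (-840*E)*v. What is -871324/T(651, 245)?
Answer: 217831/33493950 ≈ 0.0065036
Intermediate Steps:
T(E, v) = -840*E*v
-871324/T(651, 245) = -871324/((-840*651*245)) = -871324/(-133975800) = -871324*(-1/133975800) = 217831/33493950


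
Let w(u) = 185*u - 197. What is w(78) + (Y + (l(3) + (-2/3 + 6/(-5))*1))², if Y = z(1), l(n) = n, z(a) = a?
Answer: 3203449/225 ≈ 14238.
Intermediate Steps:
Y = 1
w(u) = -197 + 185*u
w(78) + (Y + (l(3) + (-2/3 + 6/(-5))*1))² = (-197 + 185*78) + (1 + (3 + (-2/3 + 6/(-5))*1))² = (-197 + 14430) + (1 + (3 + (-2*⅓ + 6*(-⅕))*1))² = 14233 + (1 + (3 + (-⅔ - 6/5)*1))² = 14233 + (1 + (3 - 28/15*1))² = 14233 + (1 + (3 - 28/15))² = 14233 + (1 + 17/15)² = 14233 + (32/15)² = 14233 + 1024/225 = 3203449/225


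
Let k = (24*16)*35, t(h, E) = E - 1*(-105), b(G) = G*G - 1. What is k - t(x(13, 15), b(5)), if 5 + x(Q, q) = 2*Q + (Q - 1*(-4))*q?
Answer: 13311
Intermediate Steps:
b(G) = -1 + G**2 (b(G) = G**2 - 1 = -1 + G**2)
x(Q, q) = -5 + 2*Q + q*(4 + Q) (x(Q, q) = -5 + (2*Q + (Q - 1*(-4))*q) = -5 + (2*Q + (Q + 4)*q) = -5 + (2*Q + (4 + Q)*q) = -5 + (2*Q + q*(4 + Q)) = -5 + 2*Q + q*(4 + Q))
t(h, E) = 105 + E (t(h, E) = E + 105 = 105 + E)
k = 13440 (k = 384*35 = 13440)
k - t(x(13, 15), b(5)) = 13440 - (105 + (-1 + 5**2)) = 13440 - (105 + (-1 + 25)) = 13440 - (105 + 24) = 13440 - 1*129 = 13440 - 129 = 13311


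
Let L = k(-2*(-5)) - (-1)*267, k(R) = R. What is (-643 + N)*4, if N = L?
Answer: -1464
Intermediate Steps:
L = 277 (L = -2*(-5) - (-1)*267 = 10 - 1*(-267) = 10 + 267 = 277)
N = 277
(-643 + N)*4 = (-643 + 277)*4 = -366*4 = -1464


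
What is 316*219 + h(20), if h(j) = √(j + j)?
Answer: 69204 + 2*√10 ≈ 69210.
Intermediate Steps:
h(j) = √2*√j (h(j) = √(2*j) = √2*√j)
316*219 + h(20) = 316*219 + √2*√20 = 69204 + √2*(2*√5) = 69204 + 2*√10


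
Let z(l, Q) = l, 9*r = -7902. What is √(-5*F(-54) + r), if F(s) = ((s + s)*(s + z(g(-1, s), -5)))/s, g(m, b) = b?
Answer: √202 ≈ 14.213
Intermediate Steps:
r = -878 (r = (⅑)*(-7902) = -878)
F(s) = 4*s (F(s) = ((s + s)*(s + s))/s = ((2*s)*(2*s))/s = (4*s²)/s = 4*s)
√(-5*F(-54) + r) = √(-20*(-54) - 878) = √(-5*(-216) - 878) = √(1080 - 878) = √202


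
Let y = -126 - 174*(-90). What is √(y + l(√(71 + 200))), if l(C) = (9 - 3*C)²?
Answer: 3*√(2006 - 6*√271) ≈ 131.02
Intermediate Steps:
y = 15534 (y = -126 + 15660 = 15534)
√(y + l(√(71 + 200))) = √(15534 + 9*(-3 + √(71 + 200))²) = √(15534 + 9*(-3 + √271)²)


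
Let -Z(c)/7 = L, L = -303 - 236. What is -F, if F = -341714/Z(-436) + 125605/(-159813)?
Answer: 55084247147/602974449 ≈ 91.354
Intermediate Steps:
L = -539
Z(c) = 3773 (Z(c) = -7*(-539) = 3773)
F = -55084247147/602974449 (F = -341714/3773 + 125605/(-159813) = -341714*1/3773 + 125605*(-1/159813) = -341714/3773 - 125605/159813 = -55084247147/602974449 ≈ -91.354)
-F = -1*(-55084247147/602974449) = 55084247147/602974449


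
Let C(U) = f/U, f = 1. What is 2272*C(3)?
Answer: 2272/3 ≈ 757.33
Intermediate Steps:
C(U) = 1/U
2272*C(3) = 2272/3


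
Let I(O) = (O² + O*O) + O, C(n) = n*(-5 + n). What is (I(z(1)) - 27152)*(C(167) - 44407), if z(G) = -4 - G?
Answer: 470387771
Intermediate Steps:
I(O) = O + 2*O² (I(O) = (O² + O²) + O = 2*O² + O = O + 2*O²)
(I(z(1)) - 27152)*(C(167) - 44407) = ((-4 - 1*1)*(1 + 2*(-4 - 1*1)) - 27152)*(167*(-5 + 167) - 44407) = ((-4 - 1)*(1 + 2*(-4 - 1)) - 27152)*(167*162 - 44407) = (-5*(1 + 2*(-5)) - 27152)*(27054 - 44407) = (-5*(1 - 10) - 27152)*(-17353) = (-5*(-9) - 27152)*(-17353) = (45 - 27152)*(-17353) = -27107*(-17353) = 470387771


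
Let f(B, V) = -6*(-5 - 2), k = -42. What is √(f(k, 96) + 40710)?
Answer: 12*√283 ≈ 201.87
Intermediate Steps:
f(B, V) = 42 (f(B, V) = -6*(-7) = 42)
√(f(k, 96) + 40710) = √(42 + 40710) = √40752 = 12*√283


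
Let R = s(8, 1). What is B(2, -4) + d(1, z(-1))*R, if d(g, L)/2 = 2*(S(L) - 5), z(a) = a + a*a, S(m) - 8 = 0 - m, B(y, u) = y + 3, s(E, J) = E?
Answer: 101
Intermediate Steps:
B(y, u) = 3 + y
S(m) = 8 - m (S(m) = 8 + (0 - m) = 8 - m)
R = 8
z(a) = a + a²
d(g, L) = 12 - 4*L (d(g, L) = 2*(2*((8 - L) - 5)) = 2*(2*(3 - L)) = 2*(6 - 2*L) = 12 - 4*L)
B(2, -4) + d(1, z(-1))*R = (3 + 2) + (12 - (-4)*(1 - 1))*8 = 5 + (12 - (-4)*0)*8 = 5 + (12 - 4*0)*8 = 5 + (12 + 0)*8 = 5 + 12*8 = 5 + 96 = 101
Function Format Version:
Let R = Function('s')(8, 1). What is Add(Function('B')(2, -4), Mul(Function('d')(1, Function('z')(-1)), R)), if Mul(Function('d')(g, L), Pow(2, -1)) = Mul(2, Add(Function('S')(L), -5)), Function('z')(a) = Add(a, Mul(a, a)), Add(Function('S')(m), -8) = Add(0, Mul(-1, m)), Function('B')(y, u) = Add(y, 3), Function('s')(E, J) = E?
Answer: 101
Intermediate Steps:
Function('B')(y, u) = Add(3, y)
Function('S')(m) = Add(8, Mul(-1, m)) (Function('S')(m) = Add(8, Add(0, Mul(-1, m))) = Add(8, Mul(-1, m)))
R = 8
Function('z')(a) = Add(a, Pow(a, 2))
Function('d')(g, L) = Add(12, Mul(-4, L)) (Function('d')(g, L) = Mul(2, Mul(2, Add(Add(8, Mul(-1, L)), -5))) = Mul(2, Mul(2, Add(3, Mul(-1, L)))) = Mul(2, Add(6, Mul(-2, L))) = Add(12, Mul(-4, L)))
Add(Function('B')(2, -4), Mul(Function('d')(1, Function('z')(-1)), R)) = Add(Add(3, 2), Mul(Add(12, Mul(-4, Mul(-1, Add(1, -1)))), 8)) = Add(5, Mul(Add(12, Mul(-4, Mul(-1, 0))), 8)) = Add(5, Mul(Add(12, Mul(-4, 0)), 8)) = Add(5, Mul(Add(12, 0), 8)) = Add(5, Mul(12, 8)) = Add(5, 96) = 101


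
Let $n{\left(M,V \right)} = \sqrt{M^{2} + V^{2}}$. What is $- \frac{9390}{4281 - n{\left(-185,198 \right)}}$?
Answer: $- \frac{20099295}{9126766} - \frac{4695 \sqrt{73429}}{9126766} \approx -2.3416$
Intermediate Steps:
$- \frac{9390}{4281 - n{\left(-185,198 \right)}} = - \frac{9390}{4281 - \sqrt{\left(-185\right)^{2} + 198^{2}}} = - \frac{9390}{4281 - \sqrt{34225 + 39204}} = - \frac{9390}{4281 - \sqrt{73429}}$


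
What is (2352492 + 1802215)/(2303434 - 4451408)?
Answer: -4154707/2147974 ≈ -1.9342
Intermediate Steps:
(2352492 + 1802215)/(2303434 - 4451408) = 4154707/(-2147974) = 4154707*(-1/2147974) = -4154707/2147974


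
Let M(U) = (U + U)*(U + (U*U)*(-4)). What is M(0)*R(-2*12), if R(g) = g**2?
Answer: 0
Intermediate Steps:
M(U) = 2*U*(U - 4*U**2) (M(U) = (2*U)*(U + U**2*(-4)) = (2*U)*(U - 4*U**2) = 2*U*(U - 4*U**2))
M(0)*R(-2*12) = (0**2*(2 - 8*0))*(-2*12)**2 = (0*(2 + 0))*(-24)**2 = (0*2)*576 = 0*576 = 0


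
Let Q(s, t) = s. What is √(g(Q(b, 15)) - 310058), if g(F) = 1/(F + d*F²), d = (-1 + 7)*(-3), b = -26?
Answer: I*√46103651403082/12194 ≈ 556.83*I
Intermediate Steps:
d = -18 (d = 6*(-3) = -18)
g(F) = 1/(F - 18*F²)
√(g(Q(b, 15)) - 310058) = √(1/((-26)*(1 - 18*(-26))) - 310058) = √(-1/(26*(1 + 468)) - 310058) = √(-1/26/469 - 310058) = √(-1/26*1/469 - 310058) = √(-1/12194 - 310058) = √(-3780847253/12194) = I*√46103651403082/12194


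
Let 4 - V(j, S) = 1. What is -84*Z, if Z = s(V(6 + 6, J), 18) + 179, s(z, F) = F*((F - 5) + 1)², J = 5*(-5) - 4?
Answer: -311388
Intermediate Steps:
J = -29 (J = -25 - 4 = -29)
V(j, S) = 3 (V(j, S) = 4 - 1*1 = 4 - 1 = 3)
s(z, F) = F*(-4 + F)² (s(z, F) = F*((-5 + F) + 1)² = F*(-4 + F)²)
Z = 3707 (Z = 18*(-4 + 18)² + 179 = 18*14² + 179 = 18*196 + 179 = 3528 + 179 = 3707)
-84*Z = -84*3707 = -311388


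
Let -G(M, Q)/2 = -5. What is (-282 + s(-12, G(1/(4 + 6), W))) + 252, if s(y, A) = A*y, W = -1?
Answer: -150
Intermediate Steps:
G(M, Q) = 10 (G(M, Q) = -2*(-5) = 10)
(-282 + s(-12, G(1/(4 + 6), W))) + 252 = (-282 + 10*(-12)) + 252 = (-282 - 120) + 252 = -402 + 252 = -150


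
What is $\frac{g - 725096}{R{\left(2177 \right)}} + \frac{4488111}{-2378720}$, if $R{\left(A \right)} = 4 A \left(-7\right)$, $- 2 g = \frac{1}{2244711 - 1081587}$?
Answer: $\frac{52748511685457933}{5270305898748240} \approx 10.009$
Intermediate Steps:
$g = - \frac{1}{2326248}$ ($g = - \frac{1}{2 \left(2244711 - 1081587\right)} = - \frac{1}{2 \cdot 1163124} = \left(- \frac{1}{2}\right) \frac{1}{1163124} = - \frac{1}{2326248} \approx -4.2988 \cdot 10^{-7}$)
$R{\left(A \right)} = - 28 A$
$\frac{g - 725096}{R{\left(2177 \right)}} + \frac{4488111}{-2378720} = \frac{- \frac{1}{2326248} - 725096}{\left(-28\right) 2177} + \frac{4488111}{-2378720} = \frac{- \frac{1}{2326248} - 725096}{-60956} + 4488111 \left(- \frac{1}{2378720}\right) = \left(- \frac{1686753119809}{2326248}\right) \left(- \frac{1}{60956}\right) - \frac{4488111}{2378720} = \frac{1686753119809}{141798773088} - \frac{4488111}{2378720} = \frac{52748511685457933}{5270305898748240}$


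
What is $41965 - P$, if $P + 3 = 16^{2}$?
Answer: $41712$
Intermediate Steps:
$P = 253$ ($P = -3 + 16^{2} = -3 + 256 = 253$)
$41965 - P = 41965 - 253 = 41712$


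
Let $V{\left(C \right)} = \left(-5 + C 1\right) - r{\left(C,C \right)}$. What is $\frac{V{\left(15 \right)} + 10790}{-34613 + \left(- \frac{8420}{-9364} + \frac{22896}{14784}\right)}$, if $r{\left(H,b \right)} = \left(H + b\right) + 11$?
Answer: $- \frac{7757540252}{24955177167} \approx -0.31086$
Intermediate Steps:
$r{\left(H,b \right)} = 11 + H + b$
$V{\left(C \right)} = -16 - C$ ($V{\left(C \right)} = \left(-5 + C 1\right) - \left(11 + C + C\right) = \left(-5 + C\right) - \left(11 + 2 C\right) = -16 - C$)
$\frac{V{\left(15 \right)} + 10790}{-34613 + \left(- \frac{8420}{-9364} + \frac{22896}{14784}\right)} = \frac{\left(-16 - 15\right) + 10790}{-34613 + \left(- \frac{8420}{-9364} + \frac{22896}{14784}\right)} = \frac{\left(-16 - 15\right) + 10790}{-34613 + \left(\left(-8420\right) \left(- \frac{1}{9364}\right) + 22896 \cdot \frac{1}{14784}\right)} = \frac{-31 + 10790}{-34613 + \left(\frac{2105}{2341} + \frac{477}{308}\right)} = \frac{10759}{-34613 + \frac{1764997}{721028}} = \frac{10759}{- \frac{24955177167}{721028}} = 10759 \left(- \frac{721028}{24955177167}\right) = - \frac{7757540252}{24955177167}$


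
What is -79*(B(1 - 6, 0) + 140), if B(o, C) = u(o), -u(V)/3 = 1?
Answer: -10823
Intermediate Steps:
u(V) = -3 (u(V) = -3*1 = -3)
B(o, C) = -3
-79*(B(1 - 6, 0) + 140) = -79*(-3 + 140) = -79*137 = -10823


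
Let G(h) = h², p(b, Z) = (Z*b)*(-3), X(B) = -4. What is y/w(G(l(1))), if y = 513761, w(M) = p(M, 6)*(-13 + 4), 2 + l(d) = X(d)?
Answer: 513761/5832 ≈ 88.094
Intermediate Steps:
p(b, Z) = -3*Z*b
l(d) = -6 (l(d) = -2 - 4 = -6)
w(M) = 162*M (w(M) = (-3*6*M)*(-13 + 4) = -18*M*(-9) = 162*M)
y/w(G(l(1))) = 513761/((162*(-6)²)) = 513761/((162*36)) = 513761/5832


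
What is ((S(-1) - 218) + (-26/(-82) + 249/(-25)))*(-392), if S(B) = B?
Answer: 91868728/1025 ≈ 89628.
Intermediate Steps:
((S(-1) - 218) + (-26/(-82) + 249/(-25)))*(-392) = ((-1 - 218) + (-26/(-82) + 249/(-25)))*(-392) = (-219 + (-26*(-1/82) + 249*(-1/25)))*(-392) = (-219 + (13/41 - 249/25))*(-392) = (-219 - 9884/1025)*(-392) = -234359/1025*(-392) = 91868728/1025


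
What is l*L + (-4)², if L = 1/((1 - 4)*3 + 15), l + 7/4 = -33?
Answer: 245/24 ≈ 10.208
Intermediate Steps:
l = -139/4 (l = -7/4 - 33 = -139/4 ≈ -34.750)
L = ⅙ (L = 1/(-3*3 + 15) = 1/(-9 + 15) = 1/6 = ⅙ ≈ 0.16667)
l*L + (-4)² = -139/4*⅙ + (-4)² = -139/24 + 16 = 245/24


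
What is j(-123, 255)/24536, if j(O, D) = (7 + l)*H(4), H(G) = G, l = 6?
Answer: 13/6134 ≈ 0.0021193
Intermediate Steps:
j(O, D) = 52 (j(O, D) = (7 + 6)*4 = 13*4 = 52)
j(-123, 255)/24536 = 52/24536 = 52*(1/24536) = 13/6134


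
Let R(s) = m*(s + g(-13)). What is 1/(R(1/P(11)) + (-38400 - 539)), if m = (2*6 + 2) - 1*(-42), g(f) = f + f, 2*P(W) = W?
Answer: -11/444233 ≈ -2.4762e-5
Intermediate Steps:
P(W) = W/2
g(f) = 2*f
m = 56 (m = (12 + 2) + 42 = 14 + 42 = 56)
R(s) = -1456 + 56*s (R(s) = 56*(s + 2*(-13)) = 56*(s - 26) = 56*(-26 + s) = -1456 + 56*s)
1/(R(1/P(11)) + (-38400 - 539)) = 1/((-1456 + 56/(((½)*11))) + (-38400 - 539)) = 1/((-1456 + 56/(11/2)) - 38939) = 1/((-1456 + 56*(2/11)) - 38939) = 1/((-1456 + 112/11) - 38939) = 1/(-15904/11 - 38939) = 1/(-444233/11) = -11/444233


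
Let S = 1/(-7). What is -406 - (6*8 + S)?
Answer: -3177/7 ≈ -453.86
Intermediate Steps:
S = -⅐ ≈ -0.14286
-406 - (6*8 + S) = -406 - (6*8 - ⅐) = -406 - (48 - ⅐) = -406 - 1*335/7 = -406 - 335/7 = -3177/7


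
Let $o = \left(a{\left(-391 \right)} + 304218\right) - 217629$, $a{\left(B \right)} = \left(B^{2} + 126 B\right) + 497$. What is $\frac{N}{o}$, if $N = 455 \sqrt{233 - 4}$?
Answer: $\frac{65 \sqrt{229}}{27243} \approx 0.036106$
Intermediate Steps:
$a{\left(B \right)} = 497 + B^{2} + 126 B$
$o = 190701$ ($o = \left(\left(497 + \left(-391\right)^{2} + 126 \left(-391\right)\right) + 304218\right) - 217629 = \left(\left(497 + 152881 - 49266\right) + 304218\right) - 217629 = \left(104112 + 304218\right) - 217629 = 408330 - 217629 = 190701$)
$N = 455 \sqrt{229} \approx 6885.4$
$\frac{N}{o} = \frac{455 \sqrt{229}}{190701} = 455 \sqrt{229} \cdot \frac{1}{190701} = \frac{65 \sqrt{229}}{27243}$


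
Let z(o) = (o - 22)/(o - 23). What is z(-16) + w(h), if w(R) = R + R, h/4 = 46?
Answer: 14390/39 ≈ 368.97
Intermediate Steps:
h = 184 (h = 4*46 = 184)
z(o) = (-22 + o)/(-23 + o)
w(R) = 2*R
z(-16) + w(h) = (-22 - 16)/(-23 - 16) + 2*184 = -38/(-39) + 368 = -1/39*(-38) + 368 = 38/39 + 368 = 14390/39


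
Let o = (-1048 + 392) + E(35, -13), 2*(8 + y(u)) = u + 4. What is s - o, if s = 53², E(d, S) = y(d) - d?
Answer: 6977/2 ≈ 3488.5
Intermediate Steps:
y(u) = -6 + u/2 (y(u) = -8 + (u + 4)/2 = -8 + (4 + u)/2 = -8 + (2 + u/2) = -6 + u/2)
E(d, S) = -6 - d/2 (E(d, S) = (-6 + d/2) - d = -6 - d/2)
s = 2809
o = -1359/2 (o = (-1048 + 392) + (-6 - ½*35) = -656 + (-6 - 35/2) = -656 - 47/2 = -1359/2 ≈ -679.50)
s - o = 2809 - 1*(-1359/2) = 2809 + 1359/2 = 6977/2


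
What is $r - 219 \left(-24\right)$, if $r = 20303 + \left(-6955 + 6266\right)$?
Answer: $24870$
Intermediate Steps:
$r = 19614$ ($r = 20303 - 689 = 19614$)
$r - 219 \left(-24\right) = 19614 - 219 \left(-24\right) = 19614 - -5256 = 19614 + 5256 = 24870$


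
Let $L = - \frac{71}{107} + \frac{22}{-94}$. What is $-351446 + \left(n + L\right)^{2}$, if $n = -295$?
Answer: $- \frac{6674015557325}{25290841} \approx -2.6389 \cdot 10^{5}$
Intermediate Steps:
$L = - \frac{4514}{5029}$ ($L = \left(-71\right) \frac{1}{107} + 22 \left(- \frac{1}{94}\right) = - \frac{71}{107} - \frac{11}{47} = - \frac{4514}{5029} \approx -0.89759$)
$-351446 + \left(n + L\right)^{2} = -351446 + \left(-295 - \frac{4514}{5029}\right)^{2} = -351446 + \left(- \frac{1488069}{5029}\right)^{2} = -351446 + \frac{2214349348761}{25290841} = - \frac{6674015557325}{25290841}$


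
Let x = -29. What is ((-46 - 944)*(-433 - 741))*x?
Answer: -33705540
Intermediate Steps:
((-46 - 944)*(-433 - 741))*x = ((-46 - 944)*(-433 - 741))*(-29) = -990*(-1174)*(-29) = 1162260*(-29) = -33705540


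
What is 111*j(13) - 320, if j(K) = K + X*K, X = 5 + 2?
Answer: 11224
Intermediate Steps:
X = 7
j(K) = 8*K (j(K) = K + 7*K = 8*K)
111*j(13) - 320 = 111*(8*13) - 320 = 111*104 - 320 = 11544 - 320 = 11224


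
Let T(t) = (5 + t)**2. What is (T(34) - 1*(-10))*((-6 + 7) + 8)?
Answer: 13779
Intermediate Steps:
(T(34) - 1*(-10))*((-6 + 7) + 8) = ((5 + 34)**2 - 1*(-10))*((-6 + 7) + 8) = (39**2 + 10)*(1 + 8) = (1521 + 10)*9 = 1531*9 = 13779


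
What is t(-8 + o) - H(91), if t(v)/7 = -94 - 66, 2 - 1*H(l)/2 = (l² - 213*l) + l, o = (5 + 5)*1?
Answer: -23146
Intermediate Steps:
o = 10 (o = 10*1 = 10)
H(l) = 4 - 2*l² + 424*l (H(l) = 4 - 2*((l² - 213*l) + l) = 4 - 2*(l² - 212*l) = 4 + (-2*l² + 424*l) = 4 - 2*l² + 424*l)
t(v) = -1120 (t(v) = 7*(-94 - 66) = 7*(-160) = -1120)
t(-8 + o) - H(91) = -1120 - (4 - 2*91² + 424*91) = -1120 - (4 - 2*8281 + 38584) = -1120 - (4 - 16562 + 38584) = -1120 - 1*22026 = -1120 - 22026 = -23146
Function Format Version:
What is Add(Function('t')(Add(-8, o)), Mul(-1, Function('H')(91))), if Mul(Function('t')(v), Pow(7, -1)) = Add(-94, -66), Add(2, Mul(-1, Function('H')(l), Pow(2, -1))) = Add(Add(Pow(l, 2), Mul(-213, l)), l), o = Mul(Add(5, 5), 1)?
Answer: -23146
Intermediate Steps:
o = 10 (o = Mul(10, 1) = 10)
Function('H')(l) = Add(4, Mul(-2, Pow(l, 2)), Mul(424, l)) (Function('H')(l) = Add(4, Mul(-2, Add(Add(Pow(l, 2), Mul(-213, l)), l))) = Add(4, Mul(-2, Add(Pow(l, 2), Mul(-212, l)))) = Add(4, Add(Mul(-2, Pow(l, 2)), Mul(424, l))) = Add(4, Mul(-2, Pow(l, 2)), Mul(424, l)))
Function('t')(v) = -1120 (Function('t')(v) = Mul(7, Add(-94, -66)) = Mul(7, -160) = -1120)
Add(Function('t')(Add(-8, o)), Mul(-1, Function('H')(91))) = Add(-1120, Mul(-1, Add(4, Mul(-2, Pow(91, 2)), Mul(424, 91)))) = Add(-1120, Mul(-1, Add(4, Mul(-2, 8281), 38584))) = Add(-1120, Mul(-1, Add(4, -16562, 38584))) = Add(-1120, Mul(-1, 22026)) = Add(-1120, -22026) = -23146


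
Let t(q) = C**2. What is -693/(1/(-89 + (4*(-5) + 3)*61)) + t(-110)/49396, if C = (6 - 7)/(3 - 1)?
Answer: 154178351713/197584 ≈ 7.8032e+5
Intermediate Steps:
C = -1/2 ≈ -0.50000
t(q) = 1/4 (t(q) = (-1/2)**2 = 1/4)
-693/(1/(-89 + (4*(-5) + 3)*61)) + t(-110)/49396 = -693/(1/(-89 + (4*(-5) + 3)*61)) + (1/4)/49396 = -693/(1/(-89 + (-20 + 3)*61)) + (1/4)*(1/49396) = -693/(1/(-89 - 17*61)) + 1/197584 = -693/(1/(-89 - 1037)) + 1/197584 = -693/(1/(-1126)) + 1/197584 = -693/(-1/1126) + 1/197584 = -693*(-1126) + 1/197584 = 780318 + 1/197584 = 154178351713/197584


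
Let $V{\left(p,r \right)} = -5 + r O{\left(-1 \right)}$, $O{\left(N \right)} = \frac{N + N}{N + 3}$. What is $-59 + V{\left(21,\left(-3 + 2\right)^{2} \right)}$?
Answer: $-65$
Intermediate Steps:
$O{\left(N \right)} = \frac{2 N}{3 + N}$
$V{\left(p,r \right)} = -5 - r$ ($V{\left(p,r \right)} = -5 + r 2 \left(-1\right) \frac{1}{3 - 1} = -5 + r 2 \left(-1\right) \frac{1}{2} = -5 + r \left(-1\right) = -5 - r$)
$-59 + V{\left(21,\left(-3 + 2\right)^{2} \right)} = -59 - \left(5 + \left(-3 + 2\right)^{2}\right) = -59 - 6 = -65$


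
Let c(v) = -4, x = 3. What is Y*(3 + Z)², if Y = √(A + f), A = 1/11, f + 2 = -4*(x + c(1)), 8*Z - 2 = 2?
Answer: 49*√253/44 ≈ 17.713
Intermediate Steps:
Z = ½ (Z = ¼ + (⅛)*2 = ¼ + ¼ = ½ ≈ 0.50000)
f = 2 (f = -2 - 4*(3 - 4) = -2 - 4*(-1) = -2 + 4 = 2)
A = 1/11 ≈ 0.090909
Y = √253/11 (Y = √(1/11 + 2) = √(23/11) = √253/11 ≈ 1.4460)
Y*(3 + Z)² = (√253/11)*(3 + ½)² = (√253/11)*(7/2)² = (√253/11)*(49/4) = 49*√253/44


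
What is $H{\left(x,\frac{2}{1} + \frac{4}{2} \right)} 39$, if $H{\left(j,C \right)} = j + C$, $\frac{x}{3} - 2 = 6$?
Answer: $1092$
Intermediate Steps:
$x = 24$ ($x = 6 + 3 \cdot 6 = 6 + 18 = 24$)
$H{\left(j,C \right)} = C + j$
$H{\left(x,\frac{2}{1} + \frac{4}{2} \right)} 39 = \left(\left(\frac{2}{1} + \frac{4}{2}\right) + 24\right) 39 = \left(\left(2 \cdot 1 + 4 \cdot \frac{1}{2}\right) + 24\right) 39 = \left(\left(2 + 2\right) + 24\right) 39 = \left(4 + 24\right) 39 = 28 \cdot 39 = 1092$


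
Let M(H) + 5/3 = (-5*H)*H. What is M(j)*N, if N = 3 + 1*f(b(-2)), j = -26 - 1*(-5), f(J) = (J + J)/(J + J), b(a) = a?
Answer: -26480/3 ≈ -8826.7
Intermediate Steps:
f(J) = 1 (f(J) = (2*J)/((2*J)) = (2*J)*(1/(2*J)) = 1)
j = -21 (j = -26 + 5 = -21)
M(H) = -5/3 - 5*H² (M(H) = -5/3 + (-5*H)*H = -5/3 - 5*H²)
N = 4 (N = 3 + 1*1 = 3 + 1 = 4)
M(j)*N = (-5/3 - 5*(-21)²)*4 = (-5/3 - 5*441)*4 = (-5/3 - 2205)*4 = -6620/3*4 = -26480/3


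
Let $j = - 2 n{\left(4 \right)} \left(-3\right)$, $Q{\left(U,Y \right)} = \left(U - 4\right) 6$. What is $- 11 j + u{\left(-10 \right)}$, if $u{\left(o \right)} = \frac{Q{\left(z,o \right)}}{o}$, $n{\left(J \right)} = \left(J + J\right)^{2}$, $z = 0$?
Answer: $- \frac{21108}{5} \approx -4221.6$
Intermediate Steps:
$Q{\left(U,Y \right)} = -24 + 6 U$ ($Q{\left(U,Y \right)} = \left(-4 + U\right) 6 = -24 + 6 U$)
$n{\left(J \right)} = 4 J^{2}$ ($n{\left(J \right)} = \left(2 J\right)^{2} = 4 J^{2}$)
$j = 384$ ($j = - 2 \cdot 4 \cdot 4^{2} \left(-3\right) = - 2 \cdot 4 \cdot 16 \left(-3\right) = \left(-2\right) 64 \left(-3\right) = \left(-128\right) \left(-3\right) = 384$)
$u{\left(o \right)} = - \frac{24}{o}$ ($u{\left(o \right)} = \frac{-24 + 6 \cdot 0}{o} = \frac{-24 + 0}{o} = - \frac{24}{o}$)
$- 11 j + u{\left(-10 \right)} = \left(-11\right) 384 - \frac{24}{-10} = -4224 - - \frac{12}{5} = -4224 + \frac{12}{5} = - \frac{21108}{5}$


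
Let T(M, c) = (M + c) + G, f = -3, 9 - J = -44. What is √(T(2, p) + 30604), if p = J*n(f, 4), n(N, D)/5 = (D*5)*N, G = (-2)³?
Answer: √14698 ≈ 121.24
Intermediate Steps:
J = 53 (J = 9 - 1*(-44) = 9 + 44 = 53)
G = -8
n(N, D) = 25*D*N (n(N, D) = 5*((D*5)*N) = 5*((5*D)*N) = 5*(5*D*N) = 25*D*N)
p = -15900 (p = 53*(25*4*(-3)) = 53*(-300) = -15900)
T(M, c) = -8 + M + c (T(M, c) = (M + c) - 8 = -8 + M + c)
√(T(2, p) + 30604) = √((-8 + 2 - 15900) + 30604) = √(-15906 + 30604) = √14698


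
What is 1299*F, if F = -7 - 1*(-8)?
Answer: 1299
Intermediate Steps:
F = 1 (F = -7 + 8 = 1)
1299*F = 1299*1 = 1299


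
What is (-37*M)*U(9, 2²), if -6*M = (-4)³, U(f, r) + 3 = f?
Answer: -2368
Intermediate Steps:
U(f, r) = -3 + f
M = 32/3 (M = -⅙*(-4)³ = -⅙*(-64) = 32/3 ≈ 10.667)
(-37*M)*U(9, 2²) = (-37*32/3)*(-3 + 9) = -1184/3*6 = -2368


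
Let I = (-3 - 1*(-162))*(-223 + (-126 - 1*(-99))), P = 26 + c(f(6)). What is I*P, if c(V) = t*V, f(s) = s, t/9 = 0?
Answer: -1033500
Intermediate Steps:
t = 0 (t = 9*0 = 0)
c(V) = 0 (c(V) = 0*V = 0)
P = 26 (P = 26 + 0 = 26)
I = -39750 (I = (-3 + 162)*(-223 + (-126 + 99)) = 159*(-223 - 27) = 159*(-250) = -39750)
I*P = -39750*26 = -1033500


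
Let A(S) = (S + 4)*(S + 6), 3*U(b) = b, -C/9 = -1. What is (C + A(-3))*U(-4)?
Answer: -16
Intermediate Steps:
C = 9 (C = -9*(-1) = 9)
U(b) = b/3
A(S) = (4 + S)*(6 + S)
(C + A(-3))*U(-4) = (9 + (24 + (-3)**2 + 10*(-3)))*((1/3)*(-4)) = (9 + (24 + 9 - 30))*(-4/3) = (9 + 3)*(-4/3) = 12*(-4/3) = -16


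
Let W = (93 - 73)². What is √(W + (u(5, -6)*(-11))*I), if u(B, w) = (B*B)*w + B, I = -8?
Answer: 2*I*√3090 ≈ 111.18*I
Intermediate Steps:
u(B, w) = B + w*B² (u(B, w) = B²*w + B = w*B² + B = B + w*B²)
W = 400 (W = 20² = 400)
√(W + (u(5, -6)*(-11))*I) = √(400 + ((5*(1 + 5*(-6)))*(-11))*(-8)) = √(400 + ((5*(1 - 30))*(-11))*(-8)) = √(400 + ((5*(-29))*(-11))*(-8)) = √(400 - 145*(-11)*(-8)) = √(400 + 1595*(-8)) = √(400 - 12760) = √(-12360) = 2*I*√3090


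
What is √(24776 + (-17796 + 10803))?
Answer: √17783 ≈ 133.35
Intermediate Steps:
√(24776 + (-17796 + 10803)) = √(24776 - 6993) = √17783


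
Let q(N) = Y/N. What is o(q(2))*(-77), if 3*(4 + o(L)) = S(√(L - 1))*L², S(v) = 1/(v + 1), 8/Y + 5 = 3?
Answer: 847/3 + 77*I*√3/3 ≈ 282.33 + 44.456*I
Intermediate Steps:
Y = -4 (Y = 8/(-5 + 3) = 8/(-2) = 8*(-½) = -4)
S(v) = 1/(1 + v)
q(N) = -4/N
o(L) = -4 + L²/(3*(1 + √(-1 + L))) (o(L) = -4 + (L²/(1 + √(L - 1)))/3 = -4 + (L²/(1 + √(-1 + L)))/3 = -4 + L²/(3*(1 + √(-1 + L))))
o(q(2))*(-77) = ((-12 + (-4/2)² - 12*√(-1 - 4/2))/(3*(1 + √(-1 - 4/2))))*(-77) = ((-12 + (-4*½)² - 12*√(-1 - 4*½))/(3*(1 + √(-1 - 4*½))))*(-77) = ((-12 + (-2)² - 12*√(-1 - 2))/(3*(1 + √(-1 - 2))))*(-77) = ((-12 + 4 - 12*I*√3)/(3*(1 + √(-3))))*(-77) = ((-12 + 4 - 12*I*√3)/(3*(1 + I*√3)))*(-77) = ((-8 - 12*I*√3)/(3*(1 + I*√3)))*(-77) = -77*(-8 - 12*I*√3)/(3*(1 + I*√3))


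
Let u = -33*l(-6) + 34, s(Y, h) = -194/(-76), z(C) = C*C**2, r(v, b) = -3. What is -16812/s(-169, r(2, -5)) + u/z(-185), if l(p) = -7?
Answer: -808999329341/122833525 ≈ -6586.1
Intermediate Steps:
z(C) = C**3
s(Y, h) = 97/38 (s(Y, h) = -194*(-1/76) = 97/38)
u = 265 (u = -33*(-7) + 34 = 231 + 34 = 265)
-16812/s(-169, r(2, -5)) + u/z(-185) = -16812/97/38 + 265/((-185)**3) = -16812*38/97 + 265/(-6331625) = -638856/97 + 265*(-1/6331625) = -638856/97 - 53/1266325 = -808999329341/122833525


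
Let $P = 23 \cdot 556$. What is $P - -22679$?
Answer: $35467$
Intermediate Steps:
$P = 12788$
$P - -22679 = 12788 - -22679 = 12788 + 22679 = 35467$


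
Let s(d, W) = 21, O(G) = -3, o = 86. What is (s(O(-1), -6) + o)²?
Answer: 11449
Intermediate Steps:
(s(O(-1), -6) + o)² = (21 + 86)² = 107² = 11449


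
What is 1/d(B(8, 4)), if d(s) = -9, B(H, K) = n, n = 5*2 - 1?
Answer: -1/9 ≈ -0.11111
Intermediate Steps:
n = 9 (n = 10 - 1 = 9)
B(H, K) = 9
1/d(B(8, 4)) = 1/(-9) = -1/9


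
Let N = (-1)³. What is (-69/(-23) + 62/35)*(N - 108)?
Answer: -18203/35 ≈ -520.09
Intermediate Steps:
N = -1
(-69/(-23) + 62/35)*(N - 108) = (-69/(-23) + 62/35)*(-1 - 108) = (-69*(-1/23) + 62*(1/35))*(-109) = (3 + 62/35)*(-109) = (167/35)*(-109) = -18203/35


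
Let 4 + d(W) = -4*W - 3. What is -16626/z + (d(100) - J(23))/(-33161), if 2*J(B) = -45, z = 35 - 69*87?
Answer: 276814741/98952424 ≈ 2.7975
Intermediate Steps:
z = -5968 (z = 35 - 6003 = -5968)
J(B) = -45/2 (J(B) = (1/2)*(-45) = -45/2)
d(W) = -7 - 4*W (d(W) = -4 + (-4*W - 3) = -4 + (-3 - 4*W) = -7 - 4*W)
-16626/z + (d(100) - J(23))/(-33161) = -16626/(-5968) + ((-7 - 4*100) - 1*(-45/2))/(-33161) = -16626*(-1/5968) + ((-7 - 400) + 45/2)*(-1/33161) = 8313/2984 + (-407 + 45/2)*(-1/33161) = 8313/2984 - 769/2*(-1/33161) = 8313/2984 + 769/66322 = 276814741/98952424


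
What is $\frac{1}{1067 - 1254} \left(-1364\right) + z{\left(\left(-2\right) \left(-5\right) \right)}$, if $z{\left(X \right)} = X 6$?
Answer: $\frac{1144}{17} \approx 67.294$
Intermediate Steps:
$z{\left(X \right)} = 6 X$
$\frac{1}{1067 - 1254} \left(-1364\right) + z{\left(\left(-2\right) \left(-5\right) \right)} = \frac{1}{1067 - 1254} \left(-1364\right) + 6 \left(\left(-2\right) \left(-5\right)\right) = \frac{1}{-187} \left(-1364\right) + 6 \cdot 10 = \left(- \frac{1}{187}\right) \left(-1364\right) + 60 = \frac{124}{17} + 60 = \frac{1144}{17}$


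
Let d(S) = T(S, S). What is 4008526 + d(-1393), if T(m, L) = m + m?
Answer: 4005740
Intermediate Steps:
T(m, L) = 2*m
d(S) = 2*S
4008526 + d(-1393) = 4008526 + 2*(-1393) = 4008526 - 2786 = 4005740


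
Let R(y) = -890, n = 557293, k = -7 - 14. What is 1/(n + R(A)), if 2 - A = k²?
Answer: 1/556403 ≈ 1.7973e-6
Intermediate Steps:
k = -21
A = -439 (A = 2 - 1*(-21)² = 2 - 1*441 = 2 - 441 = -439)
1/(n + R(A)) = 1/(557293 - 890) = 1/556403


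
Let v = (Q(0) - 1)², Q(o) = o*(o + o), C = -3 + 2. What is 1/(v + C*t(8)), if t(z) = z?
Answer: -⅐ ≈ -0.14286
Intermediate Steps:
C = -1
Q(o) = 2*o² (Q(o) = o*(2*o) = 2*o²)
v = 1 (v = (2*0² - 1)² = (2*0 - 1)² = (0 - 1)² = (-1)² = 1)
1/(v + C*t(8)) = 1/(1 - 1*8) = 1/(1 - 8) = 1/(-7) = -⅐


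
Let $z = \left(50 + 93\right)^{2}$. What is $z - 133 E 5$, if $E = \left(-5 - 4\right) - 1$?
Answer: $27099$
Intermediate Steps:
$E = -10$ ($E = -9 - 1 = -10$)
$z = 20449$ ($z = 143^{2} = 20449$)
$z - 133 E 5 = 20449 - 133 \left(\left(-10\right) 5\right) = 20449 - -6650 = 20449 + 6650 = 27099$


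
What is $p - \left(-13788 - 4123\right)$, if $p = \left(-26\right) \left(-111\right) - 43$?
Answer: $20754$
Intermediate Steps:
$p = 2843$ ($p = 2886 - 43 = 2843$)
$p - \left(-13788 - 4123\right) = 2843 - \left(-13788 - 4123\right) = 2843 - -17911 = 2843 + 17911 = 20754$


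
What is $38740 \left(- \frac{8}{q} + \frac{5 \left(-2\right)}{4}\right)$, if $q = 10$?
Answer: $-127842$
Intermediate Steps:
$38740 \left(- \frac{8}{q} + \frac{5 \left(-2\right)}{4}\right) = 38740 \left(- \frac{8}{10} + \frac{5 \left(-2\right)}{4}\right) = 38740 \left(\left(-8\right) \frac{1}{10} - \frac{5}{2}\right) = 38740 \left(- \frac{4}{5} - \frac{5}{2}\right) = 38740 \left(- \frac{33}{10}\right) = -127842$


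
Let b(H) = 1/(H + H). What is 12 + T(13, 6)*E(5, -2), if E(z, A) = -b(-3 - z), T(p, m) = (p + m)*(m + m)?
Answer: 105/4 ≈ 26.250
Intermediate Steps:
T(p, m) = 2*m*(m + p) (T(p, m) = (m + p)*(2*m) = 2*m*(m + p))
b(H) = 1/(2*H)
E(z, A) = -1/(2*(-3 - z))
12 + T(13, 6)*E(5, -2) = 12 + (2*6*(6 + 13))*(1/(2*(3 + 5))) = 12 + (2*6*19)*((½)/8) = 12 + 228*((½)*(⅛)) = 12 + 228*(1/16) = 12 + 57/4 = 105/4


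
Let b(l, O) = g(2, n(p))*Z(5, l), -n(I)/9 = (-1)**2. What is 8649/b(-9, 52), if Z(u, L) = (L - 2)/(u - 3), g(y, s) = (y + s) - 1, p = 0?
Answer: 8649/44 ≈ 196.57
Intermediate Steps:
n(I) = -9 (n(I) = -9*(-1)**2 = -9*1 = -9)
g(y, s) = -1 + s + y (g(y, s) = (s + y) - 1 = -1 + s + y)
Z(u, L) = (-2 + L)/(-3 + u)
b(l, O) = 8 - 4*l (b(l, O) = (-1 - 9 + 2)*((-2 + l)/(-3 + 5)) = -8*(-2 + l)/2 = -4*(-2 + l) = -8*(-1 + l/2) = 8 - 4*l)
8649/b(-9, 52) = 8649/(8 - 4*(-9)) = 8649/(8 + 36) = 8649/44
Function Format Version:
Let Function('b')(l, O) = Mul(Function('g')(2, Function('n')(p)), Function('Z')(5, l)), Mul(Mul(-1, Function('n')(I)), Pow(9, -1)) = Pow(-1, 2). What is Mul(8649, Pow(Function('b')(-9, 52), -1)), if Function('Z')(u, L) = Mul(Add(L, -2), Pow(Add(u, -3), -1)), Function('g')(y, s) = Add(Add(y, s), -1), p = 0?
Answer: Rational(8649, 44) ≈ 196.57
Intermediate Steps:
Function('n')(I) = -9 (Function('n')(I) = Mul(-9, Pow(-1, 2)) = Mul(-9, 1) = -9)
Function('g')(y, s) = Add(-1, s, y) (Function('g')(y, s) = Add(Add(s, y), -1) = Add(-1, s, y))
Function('Z')(u, L) = Mul(Pow(Add(-3, u), -1), Add(-2, L)) (Function('Z')(u, L) = Mul(Add(-2, L), Pow(Add(-3, u), -1)) = Mul(Pow(Add(-3, u), -1), Add(-2, L)))
Function('b')(l, O) = Add(8, Mul(-4, l)) (Function('b')(l, O) = Mul(Add(-1, -9, 2), Mul(Pow(Add(-3, 5), -1), Add(-2, l))) = Mul(-8, Mul(Pow(2, -1), Add(-2, l))) = Mul(-8, Mul(Rational(1, 2), Add(-2, l))) = Mul(-8, Add(-1, Mul(Rational(1, 2), l))) = Add(8, Mul(-4, l)))
Mul(8649, Pow(Function('b')(-9, 52), -1)) = Mul(8649, Pow(Add(8, Mul(-4, -9)), -1)) = Mul(8649, Pow(Add(8, 36), -1)) = Mul(8649, Pow(44, -1)) = Mul(8649, Rational(1, 44)) = Rational(8649, 44)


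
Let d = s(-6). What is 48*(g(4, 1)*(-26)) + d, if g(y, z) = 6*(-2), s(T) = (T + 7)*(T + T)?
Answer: 14964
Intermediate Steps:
s(T) = 2*T*(7 + T) (s(T) = (7 + T)*(2*T) = 2*T*(7 + T))
d = -12 (d = 2*(-6)*(7 - 6) = 2*(-6)*1 = -12)
g(y, z) = -12
48*(g(4, 1)*(-26)) + d = 48*(-12*(-26)) - 12 = 48*312 - 12 = 14976 - 12 = 14964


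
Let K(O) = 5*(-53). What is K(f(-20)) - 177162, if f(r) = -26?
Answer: -177427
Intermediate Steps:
K(O) = -265
K(f(-20)) - 177162 = -265 - 177162 = -177427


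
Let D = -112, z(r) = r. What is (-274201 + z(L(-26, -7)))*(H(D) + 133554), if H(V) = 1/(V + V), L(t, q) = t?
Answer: -8203800983565/224 ≈ -3.6624e+10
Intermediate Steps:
H(V) = 1/(2*V)
(-274201 + z(L(-26, -7)))*(H(D) + 133554) = (-274201 - 26)*((½)/(-112) + 133554) = -274227*((½)*(-1/112) + 133554) = -274227*(-1/224 + 133554) = -274227*29916095/224 = -8203800983565/224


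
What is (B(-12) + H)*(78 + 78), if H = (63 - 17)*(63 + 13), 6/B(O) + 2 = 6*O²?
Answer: 235057524/431 ≈ 5.4538e+5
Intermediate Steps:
B(O) = 6/(-2 + 6*O²)
H = 3496 (H = 46*76 = 3496)
(B(-12) + H)*(78 + 78) = (3/(-1 + 3*(-12)²) + 3496)*(78 + 78) = (3/(-1 + 3*144) + 3496)*156 = (3/(-1 + 432) + 3496)*156 = (3/431 + 3496)*156 = (1506779/431)*156 = 235057524/431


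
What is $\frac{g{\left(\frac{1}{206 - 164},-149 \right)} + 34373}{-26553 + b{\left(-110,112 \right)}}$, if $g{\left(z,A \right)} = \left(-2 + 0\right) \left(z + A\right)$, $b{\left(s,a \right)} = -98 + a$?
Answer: $- \frac{728090}{557319} \approx -1.3064$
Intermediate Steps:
$g{\left(z,A \right)} = - 2 A - 2 z$ ($g{\left(z,A \right)} = - 2 \left(A + z\right) = - 2 A - 2 z$)
$\frac{g{\left(\frac{1}{206 - 164},-149 \right)} + 34373}{-26553 + b{\left(-110,112 \right)}} = \frac{\left(\left(-2\right) \left(-149\right) - \frac{2}{206 - 164}\right) + 34373}{-26553 + \left(-98 + 112\right)} = \frac{\left(298 - \frac{2}{42}\right) + 34373}{-26553 + 14} = \frac{\left(298 - \frac{1}{21}\right) + 34373}{-26539} = \left(\left(298 - \frac{1}{21}\right) + 34373\right) \left(- \frac{1}{26539}\right) = \left(\frac{6257}{21} + 34373\right) \left(- \frac{1}{26539}\right) = \frac{728090}{21} \left(- \frac{1}{26539}\right) = - \frac{728090}{557319}$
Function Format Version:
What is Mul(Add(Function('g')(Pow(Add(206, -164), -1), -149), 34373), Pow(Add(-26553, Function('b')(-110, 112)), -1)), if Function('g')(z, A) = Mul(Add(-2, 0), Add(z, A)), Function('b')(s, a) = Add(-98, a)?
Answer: Rational(-728090, 557319) ≈ -1.3064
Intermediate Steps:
Function('g')(z, A) = Add(Mul(-2, A), Mul(-2, z)) (Function('g')(z, A) = Mul(-2, Add(A, z)) = Add(Mul(-2, A), Mul(-2, z)))
Mul(Add(Function('g')(Pow(Add(206, -164), -1), -149), 34373), Pow(Add(-26553, Function('b')(-110, 112)), -1)) = Mul(Add(Add(Mul(-2, -149), Mul(-2, Pow(Add(206, -164), -1))), 34373), Pow(Add(-26553, Add(-98, 112)), -1)) = Mul(Add(Add(298, Mul(-2, Pow(42, -1))), 34373), Pow(Add(-26553, 14), -1)) = Mul(Add(Add(298, Mul(-2, Rational(1, 42))), 34373), Pow(-26539, -1)) = Mul(Add(Add(298, Rational(-1, 21)), 34373), Rational(-1, 26539)) = Mul(Add(Rational(6257, 21), 34373), Rational(-1, 26539)) = Mul(Rational(728090, 21), Rational(-1, 26539)) = Rational(-728090, 557319)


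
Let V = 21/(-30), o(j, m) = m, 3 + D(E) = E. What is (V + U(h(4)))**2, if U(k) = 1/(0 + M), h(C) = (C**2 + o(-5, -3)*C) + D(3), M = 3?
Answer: 121/900 ≈ 0.13444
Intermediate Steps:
D(E) = -3 + E
V = -7/10 (V = 21*(-1/30) = -7/10 ≈ -0.70000)
h(C) = C**2 - 3*C (h(C) = (C**2 - 3*C) + (-3 + 3) = (C**2 - 3*C) + 0 = C**2 - 3*C)
U(k) = 1/3 (U(k) = 1/(0 + 3) = 1/3)
(V + U(h(4)))**2 = (-7/10 + 1/3)**2 = (-11/30)**2 = 121/900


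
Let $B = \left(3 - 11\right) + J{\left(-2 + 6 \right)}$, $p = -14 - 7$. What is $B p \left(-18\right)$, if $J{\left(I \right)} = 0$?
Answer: $-3024$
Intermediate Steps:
$p = -21$
$B = -8$ ($B = \left(3 - 11\right) + 0 = -8 + 0 = -8$)
$B p \left(-18\right) = \left(-8\right) \left(-21\right) \left(-18\right) = 168 \left(-18\right) = -3024$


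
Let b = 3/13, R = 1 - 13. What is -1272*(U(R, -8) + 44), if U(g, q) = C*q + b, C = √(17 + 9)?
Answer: -731400/13 + 10176*√26 ≈ -4373.9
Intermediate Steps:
R = -12
C = √26 ≈ 5.0990
b = 3/13 (b = 3*(1/13) = 3/13 ≈ 0.23077)
U(g, q) = 3/13 + q*√26 (U(g, q) = √26*q + 3/13 = q*√26 + 3/13 = 3/13 + q*√26)
-1272*(U(R, -8) + 44) = -1272*((3/13 - 8*√26) + 44) = -1272*(575/13 - 8*√26) = -731400/13 + 10176*√26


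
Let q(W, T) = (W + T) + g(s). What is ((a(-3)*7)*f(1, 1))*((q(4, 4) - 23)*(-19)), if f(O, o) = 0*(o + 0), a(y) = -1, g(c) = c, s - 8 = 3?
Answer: 0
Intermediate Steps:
s = 11 (s = 8 + 3 = 11)
q(W, T) = 11 + T + W (q(W, T) = (W + T) + 11 = (T + W) + 11 = 11 + T + W)
f(O, o) = 0 (f(O, o) = 0*o = 0)
((a(-3)*7)*f(1, 1))*((q(4, 4) - 23)*(-19)) = (-1*7*0)*(((11 + 4 + 4) - 23)*(-19)) = (-7*0)*((19 - 23)*(-19)) = 0*(-4*(-19)) = 0*76 = 0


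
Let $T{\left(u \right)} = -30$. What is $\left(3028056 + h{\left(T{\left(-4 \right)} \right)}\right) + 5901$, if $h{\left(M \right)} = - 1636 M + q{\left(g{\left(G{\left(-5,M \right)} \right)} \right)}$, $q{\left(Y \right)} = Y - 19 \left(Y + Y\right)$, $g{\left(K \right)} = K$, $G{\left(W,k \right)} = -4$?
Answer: $3083185$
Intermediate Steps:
$q{\left(Y \right)} = - 37 Y$ ($q{\left(Y \right)} = Y - 19 \cdot 2 Y = Y - 38 Y = - 37 Y$)
$h{\left(M \right)} = 148 - 1636 M$ ($h{\left(M \right)} = - 1636 M - -148 = - 1636 M + 148 = 148 - 1636 M$)
$\left(3028056 + h{\left(T{\left(-4 \right)} \right)}\right) + 5901 = \left(3028056 + \left(148 - -49080\right)\right) + 5901 = \left(3028056 + \left(148 + 49080\right)\right) + 5901 = \left(3028056 + 49228\right) + 5901 = 3077284 + 5901 = 3083185$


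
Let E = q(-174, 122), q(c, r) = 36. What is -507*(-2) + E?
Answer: 1050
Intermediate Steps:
E = 36
-507*(-2) + E = -507*(-2) + 36 = 1014 + 36 = 1050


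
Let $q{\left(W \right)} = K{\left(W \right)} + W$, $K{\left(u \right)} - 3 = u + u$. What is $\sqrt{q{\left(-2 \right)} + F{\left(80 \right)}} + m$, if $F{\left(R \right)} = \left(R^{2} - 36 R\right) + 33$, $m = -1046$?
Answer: $-1046 + 5 \sqrt{142} \approx -986.42$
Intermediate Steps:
$K{\left(u \right)} = 3 + 2 u$ ($K{\left(u \right)} = 3 + \left(u + u\right) = 3 + 2 u$)
$F{\left(R \right)} = 33 + R^{2} - 36 R$
$q{\left(W \right)} = 3 + 3 W$ ($q{\left(W \right)} = \left(3 + 2 W\right) + W = 3 + 3 W$)
$\sqrt{q{\left(-2 \right)} + F{\left(80 \right)}} + m = \sqrt{\left(3 + 3 \left(-2\right)\right) + \left(33 + 80^{2} - 2880\right)} - 1046 = \sqrt{\left(3 - 6\right) + \left(33 + 6400 - 2880\right)} - 1046 = \sqrt{-3 + 3553} - 1046 = \sqrt{3550} - 1046 = 5 \sqrt{142} - 1046 = -1046 + 5 \sqrt{142}$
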